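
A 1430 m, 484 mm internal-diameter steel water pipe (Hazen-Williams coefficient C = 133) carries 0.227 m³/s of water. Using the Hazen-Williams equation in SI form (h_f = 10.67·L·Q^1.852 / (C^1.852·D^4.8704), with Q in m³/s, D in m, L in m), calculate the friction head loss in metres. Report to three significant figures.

h_f ≈ 3.91 m

h_f = 10.67·1430·0.227^1.852 / (133^1.852·0.484^4.8704) = 3.912 m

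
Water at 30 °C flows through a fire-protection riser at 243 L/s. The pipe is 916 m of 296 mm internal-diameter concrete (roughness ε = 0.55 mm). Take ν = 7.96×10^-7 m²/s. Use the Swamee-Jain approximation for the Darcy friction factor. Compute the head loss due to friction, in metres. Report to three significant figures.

h_f ≈ 45.6 m

V = 4Q/(πD²) = 4·0.243/(π·0.296²) = 3.531 m/s
Re = VD/ν = 3.531·0.296/7.96×10^-7 = 1.31×10^6 → turbulent
ε/D = 0.55/296 = 0.00186
Swamee-Jain: f = 0.02318
h_f = f(L/D)V²/(2g) = 0.02318·(916/0.296)·3.531²/(2·9.81) = 45.60 m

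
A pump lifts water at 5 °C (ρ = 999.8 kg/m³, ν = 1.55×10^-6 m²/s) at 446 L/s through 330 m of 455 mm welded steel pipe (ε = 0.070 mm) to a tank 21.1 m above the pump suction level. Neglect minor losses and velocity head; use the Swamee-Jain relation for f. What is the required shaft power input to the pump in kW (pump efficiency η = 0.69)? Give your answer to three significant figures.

V = 4Q/(πD²) = 2.743 m/s; Re = 8.05×10^5; ε/D = 1.54×10^-4; f = 0.01445
h_f = f(L/D)V²/2g = 4.020 m
Total head H = z + h_f = 21.1 + 4.020 = 25.12 m
P_hyd = ρgQH = 999.8·9.81·0.446·25.12 = 109.9 kW
P_shaft = P_hyd/η = 109.9/0.69 = 159.3 kW

P_shaft ≈ 159 kW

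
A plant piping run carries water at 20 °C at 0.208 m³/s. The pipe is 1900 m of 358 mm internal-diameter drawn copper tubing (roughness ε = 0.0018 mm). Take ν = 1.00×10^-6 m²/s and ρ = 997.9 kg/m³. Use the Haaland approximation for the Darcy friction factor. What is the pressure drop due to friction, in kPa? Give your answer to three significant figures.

Δp ≈ 139 kPa

V = 4Q/(πD²) = 4·0.208/(π·0.358²) = 2.066 m/s
Re = VD/ν = 2.066·0.358/1.00×10^-6 = 7.40×10^5 → turbulent
ε/D = 0.0018/358 = 5.03×10^-6
Haaland: f = 0.01227
h_f = f(L/D)V²/(2g) = 0.01227·(1900/0.358)·2.066²/(2·9.81) = 14.17 m
Δp = ρg·h_f = 997.9·9.81·14.17 = 138.7 kPa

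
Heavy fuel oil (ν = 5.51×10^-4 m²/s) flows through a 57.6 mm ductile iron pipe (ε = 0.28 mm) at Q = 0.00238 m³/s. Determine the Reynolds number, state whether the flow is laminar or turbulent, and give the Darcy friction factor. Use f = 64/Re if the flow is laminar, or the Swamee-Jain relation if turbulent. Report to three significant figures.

V = 4Q/(πD²) = 0.9134 m/s
Re = VD/ν = 0.9134·0.0576/5.51×10^-4 = 95.5
Re < 2300 → laminar → f = 64/Re = 0.6703

Re ≈ 95.5; laminar; f = 64/Re ≈ 0.670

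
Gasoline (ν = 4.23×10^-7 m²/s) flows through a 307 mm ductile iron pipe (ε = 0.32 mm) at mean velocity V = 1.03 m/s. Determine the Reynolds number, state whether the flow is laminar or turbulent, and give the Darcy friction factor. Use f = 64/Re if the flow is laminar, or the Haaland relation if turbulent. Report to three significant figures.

Re ≈ 7.48×10^5; turbulent; f ≈ 0.0202

Re = VD/ν = 1.030·0.307/4.23×10^-7 = 7.48×10^5
Re > 4000 → turbulent; ε/D = 0.00104
Haaland: f = 0.02022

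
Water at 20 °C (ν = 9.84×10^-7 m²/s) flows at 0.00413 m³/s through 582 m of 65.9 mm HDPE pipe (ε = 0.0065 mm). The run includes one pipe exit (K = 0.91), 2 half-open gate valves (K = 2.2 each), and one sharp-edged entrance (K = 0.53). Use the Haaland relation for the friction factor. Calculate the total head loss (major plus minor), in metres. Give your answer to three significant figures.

V = 4Q/(πD²) = 1.211 m/s; V²/2g = 0.07473 m
Re = 8.11×10^4, ε/D = 9.86×10^-5 → f = 0.01901 (Haaland)
Major: h_f = f(L/D)·V²/2g = 0.01901·8832·0.07473 = 12.55 m
Minor: ΣK = 5.84; h_m = ΣK·V²/2g = 0.4364 m
Total H_L = 12.55 + 0.4364 = 12.98 m

H_L ≈ 13.0 m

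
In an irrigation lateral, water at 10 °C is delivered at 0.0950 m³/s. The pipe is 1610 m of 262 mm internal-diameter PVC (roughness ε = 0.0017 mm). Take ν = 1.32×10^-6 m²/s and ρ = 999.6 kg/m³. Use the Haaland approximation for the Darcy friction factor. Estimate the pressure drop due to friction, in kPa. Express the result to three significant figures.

V = 4Q/(πD²) = 4·0.0950/(π·0.262²) = 1.762 m/s
Re = VD/ν = 1.762·0.262/1.32×10^-6 = 3.50×10^5 → turbulent
ε/D = 0.0017/262 = 6.49×10^-6
Haaland: f = 0.01400
h_f = f(L/D)V²/(2g) = 0.01400·(1610/0.262)·1.762²/(2·9.81) = 13.61 m
Δp = ρg·h_f = 999.6·9.81·13.61 = 133.5 kPa

Δp ≈ 133 kPa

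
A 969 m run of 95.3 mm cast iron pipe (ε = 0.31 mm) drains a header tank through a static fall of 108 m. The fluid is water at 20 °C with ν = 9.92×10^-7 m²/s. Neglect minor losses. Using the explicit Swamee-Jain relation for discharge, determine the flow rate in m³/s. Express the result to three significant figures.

Q ≈ 0.0197 m³/s

Swamee-Jain (Type II): Q = -0.965·√(gD⁵h_f/L)·ln[ε/(3.7D) + √(3.17ν²L/(gD³h_f))]
√(gD⁵h_f/L) = √(9.81·0.0953⁵·108/969) = 0.002932
ε/(3.7D) = 8.79×10^-4; √(3.17ν²L/(gD³h_f)) = 5.74×10^-5
Q = -0.965·0.002932·ln(9.366×10^-4) = 0.01973 m³/s
Check: V = 2.77 m/s, Re = 2.66×10^5, f = 0.02741, h_f = 109 m ≈ 108 m ✓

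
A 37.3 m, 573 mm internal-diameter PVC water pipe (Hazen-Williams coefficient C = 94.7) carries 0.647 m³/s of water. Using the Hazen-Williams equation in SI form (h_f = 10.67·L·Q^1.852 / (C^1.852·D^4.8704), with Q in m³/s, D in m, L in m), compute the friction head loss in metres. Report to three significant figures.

h_f = 10.67·37.3·0.647^1.852 / (94.7^1.852·0.573^4.8704) = 0.5853 m

h_f ≈ 0.585 m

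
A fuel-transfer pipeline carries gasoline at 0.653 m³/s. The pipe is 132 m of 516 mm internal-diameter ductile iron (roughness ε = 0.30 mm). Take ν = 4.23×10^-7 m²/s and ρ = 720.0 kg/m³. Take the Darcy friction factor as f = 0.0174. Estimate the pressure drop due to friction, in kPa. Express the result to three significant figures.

V = 4Q/(πD²) = 4·0.653/(π·0.516²) = 3.123 m/s
h_f = f(L/D)V²/(2g) = 0.01740·(132/0.516)·3.123²/(2·9.81) = 2.212 m
Δp = ρg·h_f = 720.0·9.81·2.212 = 15.63 kPa

Δp ≈ 15.6 kPa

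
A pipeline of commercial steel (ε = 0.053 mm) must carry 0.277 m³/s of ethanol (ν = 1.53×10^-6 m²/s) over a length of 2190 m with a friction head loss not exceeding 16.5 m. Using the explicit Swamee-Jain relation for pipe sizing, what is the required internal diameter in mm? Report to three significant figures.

D ≈ 420 mm

Swamee-Jain (Type III): D = 0.66·[ε^1.25·(LQ²/(gh_f))^4.75 + ν·Q^9.4·(L/(gh_f))^5.2]^0.04
LQ²/(gh_f) = 1.038; L/(gh_f) = 13.53
Term 1 = ε^1.25·(…)^4.75 = 5.40×10^-6; Term 2 = ν·Q^9.4·(…)^5.2 = 6.71×10^-6
D = 0.66·(5.40×10^-6 + 6.71×10^-6)^0.04 = 0.4196 m = 420 mm
Check: V = 2.00 m/s, Re = 5.49×10^5, f = 0.01462, h_f = 15.6 m ≈ 16.5 m ✓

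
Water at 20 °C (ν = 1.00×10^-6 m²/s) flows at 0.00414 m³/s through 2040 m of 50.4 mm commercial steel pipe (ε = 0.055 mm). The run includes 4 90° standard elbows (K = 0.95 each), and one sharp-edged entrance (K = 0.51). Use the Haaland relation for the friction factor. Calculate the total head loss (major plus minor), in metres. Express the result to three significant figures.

V = 4Q/(πD²) = 2.075 m/s; V²/2g = 0.2195 m
Re = 1.05×10^5, ε/D = 0.00109 → f = 0.02219 (Haaland)
Major: h_f = f(L/D)·V²/2g = 0.02219·40476·0.2195 = 197.2 m
Minor: ΣK = 4.31; h_m = ΣK·V²/2g = 0.9460 m
Total H_L = 197.2 + 0.9460 = 198.1 m

H_L ≈ 198 m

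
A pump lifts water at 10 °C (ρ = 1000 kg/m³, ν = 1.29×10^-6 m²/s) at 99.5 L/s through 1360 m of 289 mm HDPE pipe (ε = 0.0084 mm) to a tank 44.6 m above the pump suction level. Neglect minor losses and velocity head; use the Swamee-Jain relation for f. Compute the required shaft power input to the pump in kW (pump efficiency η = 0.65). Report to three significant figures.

P_shaft ≈ 78.9 kW

V = 4Q/(πD²) = 1.517 m/s; Re = 3.40×10^5; ε/D = 2.91×10^-5; f = 0.01440
h_f = f(L/D)V²/2g = 7.949 m
Total head H = z + h_f = 44.6 + 7.949 = 52.55 m
P_hyd = ρgQH = 1000·9.81·0.0995·52.55 = 51.29 kW
P_shaft = P_hyd/η = 51.29/0.65 = 78.91 kW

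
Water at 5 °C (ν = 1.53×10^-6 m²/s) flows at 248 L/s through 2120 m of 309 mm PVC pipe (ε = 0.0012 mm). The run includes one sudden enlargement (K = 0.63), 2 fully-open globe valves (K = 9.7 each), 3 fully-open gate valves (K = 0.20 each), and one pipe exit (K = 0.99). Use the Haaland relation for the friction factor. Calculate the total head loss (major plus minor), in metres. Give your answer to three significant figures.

V = 4Q/(πD²) = 3.307 m/s; V²/2g = 0.5574 m
Re = 6.68×10^5, ε/D = 3.88×10^-6 → f = 0.01246 (Haaland)
Major: h_f = f(L/D)·V²/2g = 0.01246·6861·0.5574 = 47.67 m
Minor: ΣK = 21.6; h_m = ΣK·V²/2g = 12.05 m
Total H_L = 47.67 + 12.05 = 59.72 m

H_L ≈ 59.7 m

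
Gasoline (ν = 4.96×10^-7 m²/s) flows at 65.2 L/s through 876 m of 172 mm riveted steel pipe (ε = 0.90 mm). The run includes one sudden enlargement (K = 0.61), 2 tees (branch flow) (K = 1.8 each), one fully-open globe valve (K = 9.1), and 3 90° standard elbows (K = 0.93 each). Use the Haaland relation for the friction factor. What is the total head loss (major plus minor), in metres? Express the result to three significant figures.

H_L ≈ 69.7 m

V = 4Q/(πD²) = 2.806 m/s; V²/2g = 0.4013 m
Re = 9.73×10^5, ε/D = 0.00523 → f = 0.03094 (Haaland)
Major: h_f = f(L/D)·V²/2g = 0.03094·5093·0.4013 = 63.24 m
Minor: ΣK = 16.1; h_m = ΣK·V²/2g = 6.461 m
Total H_L = 63.24 + 6.461 = 69.70 m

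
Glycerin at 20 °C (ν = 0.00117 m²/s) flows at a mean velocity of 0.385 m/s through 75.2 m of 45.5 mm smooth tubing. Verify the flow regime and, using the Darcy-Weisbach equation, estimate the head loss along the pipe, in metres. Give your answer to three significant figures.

Re = VD/ν = 0.385·0.04550/0.00117 = 15.0 → laminar (Re < 2300)
f = 64/Re = 4.275
h_f = f(L/D)V²/(2g) = 4.275·(75.2/0.04550)·0.385²/(2·9.81) = 53.37 m

h_f ≈ 53.4 m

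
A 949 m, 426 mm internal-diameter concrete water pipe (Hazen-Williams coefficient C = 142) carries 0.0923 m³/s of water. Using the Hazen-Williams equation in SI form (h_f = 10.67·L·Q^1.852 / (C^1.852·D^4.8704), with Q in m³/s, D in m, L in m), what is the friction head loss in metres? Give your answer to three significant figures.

h_f = 10.67·949·0.0923^1.852 / (142^1.852·0.426^4.8704) = 0.8089 m

h_f ≈ 0.809 m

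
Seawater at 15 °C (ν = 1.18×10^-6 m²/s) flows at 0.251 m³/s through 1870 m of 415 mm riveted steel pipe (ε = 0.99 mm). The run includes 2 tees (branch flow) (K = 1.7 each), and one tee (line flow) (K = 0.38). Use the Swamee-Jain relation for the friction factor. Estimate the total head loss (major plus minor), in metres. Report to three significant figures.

H_L ≈ 20.4 m

V = 4Q/(πD²) = 1.856 m/s; V²/2g = 0.1755 m
Re = 6.53×10^5, ε/D = 0.00239 → f = 0.02490 (Swamee-Jain)
Major: h_f = f(L/D)·V²/2g = 0.02490·4506·0.1755 = 19.69 m
Minor: ΣK = 3.78; h_m = ΣK·V²/2g = 0.6634 m
Total H_L = 19.69 + 0.6634 = 20.35 m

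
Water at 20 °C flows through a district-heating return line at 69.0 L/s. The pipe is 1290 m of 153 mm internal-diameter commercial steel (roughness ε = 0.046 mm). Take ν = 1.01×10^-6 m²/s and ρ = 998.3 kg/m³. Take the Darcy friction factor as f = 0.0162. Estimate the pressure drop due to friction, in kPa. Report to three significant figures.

V = 4Q/(πD²) = 4·0.0690/(π·0.153²) = 3.753 m/s
h_f = f(L/D)V²/(2g) = 0.01620·(1290/0.153)·3.753²/(2·9.81) = 98.05 m
Δp = ρg·h_f = 998.3·9.81·98.05 = 960.3 kPa

Δp ≈ 960 kPa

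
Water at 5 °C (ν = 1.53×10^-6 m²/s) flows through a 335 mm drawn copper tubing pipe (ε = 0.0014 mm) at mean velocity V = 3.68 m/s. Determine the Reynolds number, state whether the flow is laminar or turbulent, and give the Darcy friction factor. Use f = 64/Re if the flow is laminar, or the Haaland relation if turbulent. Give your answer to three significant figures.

Re = VD/ν = 3.680·0.335/1.53×10^-6 = 8.06×10^5
Re > 4000 → turbulent; ε/D = 4.18×10^-6
Haaland: f = 0.01208

Re ≈ 8.06×10^5; turbulent; f ≈ 0.0121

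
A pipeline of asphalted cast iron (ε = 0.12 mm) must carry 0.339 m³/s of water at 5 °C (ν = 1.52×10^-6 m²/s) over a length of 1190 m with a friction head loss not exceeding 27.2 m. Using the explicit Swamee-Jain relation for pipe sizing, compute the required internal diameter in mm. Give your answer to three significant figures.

Swamee-Jain (Type III): D = 0.66·[ε^1.25·(LQ²/(gh_f))^4.75 + ν·Q^9.4·(L/(gh_f))^5.2]^0.04
LQ²/(gh_f) = 0.5125; L/(gh_f) = 4.460
Term 1 = ε^1.25·(…)^4.75 = 5.25×10^-7; Term 2 = ν·Q^9.4·(…)^5.2 = 1.39×10^-7
D = 0.66·(5.25×10^-7 + 1.39×10^-7)^0.04 = 0.3736 m = 374 mm
Check: V = 3.09 m/s, Re = 7.60×10^5, f = 0.01614, h_f = 25.1 m ≈ 27.2 m ✓

D ≈ 374 mm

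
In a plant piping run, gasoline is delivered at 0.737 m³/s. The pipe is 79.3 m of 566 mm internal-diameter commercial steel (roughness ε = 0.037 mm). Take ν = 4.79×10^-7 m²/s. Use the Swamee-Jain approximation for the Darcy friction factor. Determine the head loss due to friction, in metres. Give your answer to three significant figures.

h_f ≈ 0.724 m

V = 4Q/(πD²) = 4·0.737/(π·0.566²) = 2.929 m/s
Re = VD/ν = 2.929·0.566/4.79×10^-7 = 3.46×10^6 → turbulent
ε/D = 0.037/566 = 6.54×10^-5
Swamee-Jain: f = 0.01182
h_f = f(L/D)V²/(2g) = 0.01182·(79.3/0.566)·2.929²/(2·9.81) = 0.7240 m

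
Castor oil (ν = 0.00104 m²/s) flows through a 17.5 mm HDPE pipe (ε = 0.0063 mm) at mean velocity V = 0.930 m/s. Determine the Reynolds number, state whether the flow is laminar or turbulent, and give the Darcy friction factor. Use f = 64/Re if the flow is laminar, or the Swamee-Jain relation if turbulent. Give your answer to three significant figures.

Re = VD/ν = 0.9300·0.0175/0.00104 = 15.6
Re < 2300 → laminar → f = 64/Re = 4.090

Re ≈ 15.6; laminar; f = 64/Re ≈ 4.09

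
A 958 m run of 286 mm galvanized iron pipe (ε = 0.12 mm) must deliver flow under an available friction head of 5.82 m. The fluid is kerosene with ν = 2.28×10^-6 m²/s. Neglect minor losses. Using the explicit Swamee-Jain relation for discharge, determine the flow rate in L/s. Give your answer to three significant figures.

Swamee-Jain (Type II): Q = -0.965·√(gD⁵h_f/L)·ln[ε/(3.7D) + √(3.17ν²L/(gD³h_f))]
√(gD⁵h_f/L) = √(9.81·0.286⁵·5.82/958) = 0.01068
ε/(3.7D) = 1.13×10^-4; √(3.17ν²L/(gD³h_f)) = 1.09×10^-4
Q = -0.965·0.01068·ln(2.221×10^-4) = 0.08669 m³/s
Check: V = 1.35 m/s, Re = 1.69×10^5, f = 0.01882, h_f = 5.85 m ≈ 5.82 m ✓

Q ≈ 86.7 L/s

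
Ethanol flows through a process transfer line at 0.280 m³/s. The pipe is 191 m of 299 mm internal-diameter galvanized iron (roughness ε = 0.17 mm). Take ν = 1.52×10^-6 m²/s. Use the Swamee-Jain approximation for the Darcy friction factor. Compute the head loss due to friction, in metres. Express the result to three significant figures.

V = 4Q/(πD²) = 4·0.280/(π·0.299²) = 3.988 m/s
Re = VD/ν = 3.988·0.299/1.52×10^-6 = 7.84×10^5 → turbulent
ε/D = 0.17/299 = 5.69×10^-4
Swamee-Jain: f = 0.01788
h_f = f(L/D)V²/(2g) = 0.01788·(191/0.299)·3.988²/(2·9.81) = 9.255 m

h_f ≈ 9.26 m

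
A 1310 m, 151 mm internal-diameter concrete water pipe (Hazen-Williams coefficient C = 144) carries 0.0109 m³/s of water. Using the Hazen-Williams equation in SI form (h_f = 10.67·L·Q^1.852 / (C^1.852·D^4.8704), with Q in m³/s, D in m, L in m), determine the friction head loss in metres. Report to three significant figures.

h_f = 10.67·1310·0.0109^1.852 / (144^1.852·0.151^4.8704) = 3.252 m

h_f ≈ 3.25 m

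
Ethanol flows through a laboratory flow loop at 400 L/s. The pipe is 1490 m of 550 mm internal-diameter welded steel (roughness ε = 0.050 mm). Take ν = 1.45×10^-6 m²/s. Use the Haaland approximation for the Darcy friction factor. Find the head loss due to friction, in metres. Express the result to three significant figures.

V = 4Q/(πD²) = 4·0.400/(π·0.550²) = 1.684 m/s
Re = VD/ν = 1.684·0.550/1.45×10^-6 = 6.39×10^5 → turbulent
ε/D = 0.050/550 = 9.09×10^-5
Haaland: f = 0.01377
h_f = f(L/D)V²/(2g) = 0.01377·(1490/0.550)·1.684²/(2·9.81) = 5.390 m

h_f ≈ 5.39 m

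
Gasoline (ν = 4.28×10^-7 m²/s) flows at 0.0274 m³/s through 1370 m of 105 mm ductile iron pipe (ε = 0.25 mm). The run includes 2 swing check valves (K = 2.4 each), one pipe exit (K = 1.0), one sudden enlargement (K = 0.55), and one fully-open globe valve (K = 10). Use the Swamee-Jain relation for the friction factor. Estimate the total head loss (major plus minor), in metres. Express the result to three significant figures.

V = 4Q/(πD²) = 3.164 m/s; V²/2g = 0.5103 m
Re = 7.76×10^5, ε/D = 0.00238 → f = 0.02484 (Swamee-Jain)
Major: h_f = f(L/D)·V²/2g = 0.02484·13048·0.5103 = 165.4 m
Minor: ΣK = 16.4; h_m = ΣK·V²/2g = 8.344 m
Total H_L = 165.4 + 8.344 = 173.7 m

H_L ≈ 174 m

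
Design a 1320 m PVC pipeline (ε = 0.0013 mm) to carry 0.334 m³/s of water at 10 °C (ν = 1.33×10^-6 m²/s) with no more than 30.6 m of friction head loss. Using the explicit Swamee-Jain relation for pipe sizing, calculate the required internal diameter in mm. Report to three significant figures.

D ≈ 346 mm

Swamee-Jain (Type III): D = 0.66·[ε^1.25·(LQ²/(gh_f))^4.75 + ν·Q^9.4·(L/(gh_f))^5.2]^0.04
LQ²/(gh_f) = 0.4905; L/(gh_f) = 4.397
Term 1 = ε^1.25·(…)^4.75 = 1.49×10^-9; Term 2 = ν·Q^9.4·(…)^5.2 = 9.81×10^-8
D = 0.66·(1.49×10^-9 + 9.81×10^-8)^0.04 = 0.3463 m = 346 mm
Check: V = 3.55 m/s, Re = 9.23×10^5, f = 0.01185, h_f = 29.0 m ≈ 30.6 m ✓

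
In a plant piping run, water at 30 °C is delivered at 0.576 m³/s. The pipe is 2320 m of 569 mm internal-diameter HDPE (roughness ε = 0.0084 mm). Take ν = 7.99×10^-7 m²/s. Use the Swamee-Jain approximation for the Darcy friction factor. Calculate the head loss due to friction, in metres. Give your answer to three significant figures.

h_f ≈ 11.9 m

V = 4Q/(πD²) = 4·0.576/(π·0.569²) = 2.265 m/s
Re = VD/ν = 2.265·0.569/7.99×10^-7 = 1.61×10^6 → turbulent
ε/D = 0.0084/569 = 1.48×10^-5
Swamee-Jain: f = 0.01120
h_f = f(L/D)V²/(2g) = 0.01120·(2320/0.569)·2.265²/(2·9.81) = 11.94 m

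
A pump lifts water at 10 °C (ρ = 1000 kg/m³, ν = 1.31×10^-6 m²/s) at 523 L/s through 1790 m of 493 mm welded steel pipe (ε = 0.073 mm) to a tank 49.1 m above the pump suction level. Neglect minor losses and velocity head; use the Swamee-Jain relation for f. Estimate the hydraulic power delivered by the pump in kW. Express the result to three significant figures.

P_hyd ≈ 353 kW

V = 4Q/(πD²) = 2.740 m/s; Re = 1.03×10^6; ε/D = 1.48×10^-4; f = 0.01413
h_f = f(L/D)V²/2g = 19.63 m
Total head H = z + h_f = 49.1 + 19.63 = 68.73 m
P_hyd = ρgQH = 1000·9.81·0.523·68.73 = 352.6 kW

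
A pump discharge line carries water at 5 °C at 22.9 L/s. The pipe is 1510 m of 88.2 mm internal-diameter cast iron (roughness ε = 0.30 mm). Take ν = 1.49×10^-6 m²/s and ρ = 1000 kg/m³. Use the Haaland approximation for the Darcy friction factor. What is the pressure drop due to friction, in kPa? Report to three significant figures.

Δp ≈ 3330 kPa

V = 4Q/(πD²) = 4·0.0229/(π·0.0882²) = 3.748 m/s
Re = VD/ν = 3.748·0.0882/1.49×10^-6 = 2.22×10^5 → turbulent
ε/D = 0.30/88.2 = 0.00340
Haaland: f = 0.02767
h_f = f(L/D)V²/(2g) = 0.02767·(1510/0.0882)·3.748²/(2·9.81) = 339.2 m
Δp = ρg·h_f = 1000·9.81·339.2 = 3327 kPa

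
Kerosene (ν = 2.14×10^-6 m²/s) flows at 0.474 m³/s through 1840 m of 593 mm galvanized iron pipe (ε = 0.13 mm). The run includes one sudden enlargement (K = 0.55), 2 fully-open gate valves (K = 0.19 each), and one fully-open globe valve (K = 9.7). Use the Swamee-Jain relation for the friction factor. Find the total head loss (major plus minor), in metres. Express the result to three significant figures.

H_L ≈ 8.93 m

V = 4Q/(πD²) = 1.716 m/s; V²/2g = 0.1501 m
Re = 4.76×10^5, ε/D = 2.19×10^-4 → f = 0.01575 (Swamee-Jain)
Major: h_f = f(L/D)·V²/2g = 0.01575·3103·0.1501 = 7.339 m
Minor: ΣK = 10.6; h_m = ΣK·V²/2g = 1.596 m
Total H_L = 7.339 + 1.596 = 8.935 m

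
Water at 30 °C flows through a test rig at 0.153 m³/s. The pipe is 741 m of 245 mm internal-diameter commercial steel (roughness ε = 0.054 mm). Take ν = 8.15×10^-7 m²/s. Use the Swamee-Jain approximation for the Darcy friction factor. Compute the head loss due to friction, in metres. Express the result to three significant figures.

V = 4Q/(πD²) = 4·0.153/(π·0.245²) = 3.245 m/s
Re = VD/ν = 3.245·0.245/8.15×10^-7 = 9.76×10^5 → turbulent
ε/D = 0.054/245 = 2.20×10^-4
Swamee-Jain: f = 0.01501
h_f = f(L/D)V²/(2g) = 0.01501·(741/0.245)·3.245²/(2·9.81) = 24.37 m

h_f ≈ 24.4 m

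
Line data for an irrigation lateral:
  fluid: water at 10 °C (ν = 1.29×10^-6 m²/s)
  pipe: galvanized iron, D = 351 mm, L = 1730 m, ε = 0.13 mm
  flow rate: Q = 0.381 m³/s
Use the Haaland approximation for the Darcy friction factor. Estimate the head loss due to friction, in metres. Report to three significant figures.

V = 4Q/(πD²) = 4·0.381/(π·0.351²) = 3.938 m/s
Re = VD/ν = 3.938·0.351/1.29×10^-6 = 1.07×10^6 → turbulent
ε/D = 0.13/351 = 3.70×10^-4
Haaland: f = 0.01617
h_f = f(L/D)V²/(2g) = 0.01617·(1730/0.351)·3.938²/(2·9.81) = 62.99 m

h_f ≈ 63.0 m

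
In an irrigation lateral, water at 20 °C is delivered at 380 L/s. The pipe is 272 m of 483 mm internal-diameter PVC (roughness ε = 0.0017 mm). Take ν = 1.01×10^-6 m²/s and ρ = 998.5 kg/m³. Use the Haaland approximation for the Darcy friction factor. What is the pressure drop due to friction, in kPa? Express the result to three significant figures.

V = 4Q/(πD²) = 4·0.380/(π·0.483²) = 2.074 m/s
Re = VD/ν = 2.074·0.483/1.01×10^-6 = 9.92×10^5 → turbulent
ε/D = 0.0017/483 = 3.52×10^-6
Haaland: f = 0.01166
h_f = f(L/D)V²/(2g) = 0.01166·(272/0.483)·2.074²/(2·9.81) = 1.440 m
Δp = ρg·h_f = 998.5·9.81·1.440 = 14.10 kPa

Δp ≈ 14.1 kPa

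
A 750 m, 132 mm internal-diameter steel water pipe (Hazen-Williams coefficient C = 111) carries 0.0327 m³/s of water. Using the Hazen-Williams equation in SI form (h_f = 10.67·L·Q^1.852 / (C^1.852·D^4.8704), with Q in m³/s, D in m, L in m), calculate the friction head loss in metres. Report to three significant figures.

h_f ≈ 44.4 m

h_f = 10.67·750·0.0327^1.852 / (111^1.852·0.132^4.8704) = 44.40 m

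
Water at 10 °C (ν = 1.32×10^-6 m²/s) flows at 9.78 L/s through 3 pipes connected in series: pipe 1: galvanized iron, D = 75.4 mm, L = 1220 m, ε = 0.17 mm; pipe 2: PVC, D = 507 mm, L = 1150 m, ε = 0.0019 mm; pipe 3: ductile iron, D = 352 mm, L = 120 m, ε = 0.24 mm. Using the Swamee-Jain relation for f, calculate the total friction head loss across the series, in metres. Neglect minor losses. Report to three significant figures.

H ≈ 102 m

Pipe 1: V = 2.190 m/s, Re = 1.25×10^5, ε/D = 0.00225, f = 0.02567, h_1 = f(L/D)V²/2g = 101.6 m
Pipe 2: V = 0.04844 m/s, Re = 1.86×10^4, ε/D = 3.75×10^-6, f = 0.02630, h_2 = f(L/D)V²/2g = 0.007135 m
Pipe 3: V = 0.1005 m/s, Re = 2.68×10^4, ε/D = 6.82×10^-4, f = 0.02586, h_3 = f(L/D)V²/2g = 0.004539 m
Series → Q common, losses add: H = Σh = 101.6 m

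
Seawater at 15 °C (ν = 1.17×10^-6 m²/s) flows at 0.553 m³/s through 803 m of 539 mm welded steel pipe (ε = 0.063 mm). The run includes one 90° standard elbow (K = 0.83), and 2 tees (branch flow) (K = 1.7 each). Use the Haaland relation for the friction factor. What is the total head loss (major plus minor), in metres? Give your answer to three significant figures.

H_L ≈ 7.27 m

V = 4Q/(πD²) = 2.424 m/s; V²/2g = 0.2994 m
Re = 1.12×10^6, ε/D = 1.17×10^-4 → f = 0.01346 (Haaland)
Major: h_f = f(L/D)·V²/2g = 0.01346·1490·0.2994 = 6.004 m
Minor: ΣK = 4.23; h_m = ΣK·V²/2g = 1.266 m
Total H_L = 6.004 + 1.266 = 7.270 m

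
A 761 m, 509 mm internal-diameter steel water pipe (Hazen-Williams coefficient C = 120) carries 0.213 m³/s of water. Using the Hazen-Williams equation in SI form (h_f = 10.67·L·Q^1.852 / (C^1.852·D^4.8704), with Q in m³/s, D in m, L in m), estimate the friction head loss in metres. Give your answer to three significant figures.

h_f ≈ 1.75 m

h_f = 10.67·761·0.213^1.852 / (120^1.852·0.509^4.8704) = 1.752 m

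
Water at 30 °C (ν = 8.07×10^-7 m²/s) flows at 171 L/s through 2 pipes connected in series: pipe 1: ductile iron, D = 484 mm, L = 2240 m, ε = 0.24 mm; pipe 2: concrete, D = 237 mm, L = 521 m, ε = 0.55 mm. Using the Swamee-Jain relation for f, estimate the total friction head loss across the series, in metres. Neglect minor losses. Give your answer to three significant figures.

Pipe 1: V = 0.9294 m/s, Re = 5.57×10^5, ε/D = 4.96×10^-4, f = 0.01766, h_1 = f(L/D)V²/2g = 3.598 m
Pipe 2: V = 3.876 m/s, Re = 1.14×10^6, ε/D = 0.00232, f = 0.02459, h_2 = f(L/D)V²/2g = 41.39 m
Series → Q common, losses add: H = Σh = 44.99 m

H ≈ 45.0 m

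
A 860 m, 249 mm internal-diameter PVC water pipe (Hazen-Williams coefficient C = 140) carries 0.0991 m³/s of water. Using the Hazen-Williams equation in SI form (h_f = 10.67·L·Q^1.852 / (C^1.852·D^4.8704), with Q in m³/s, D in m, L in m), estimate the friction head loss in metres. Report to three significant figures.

h_f ≈ 11.7 m

h_f = 10.67·860·0.0991^1.852 / (140^1.852·0.249^4.8704) = 11.74 m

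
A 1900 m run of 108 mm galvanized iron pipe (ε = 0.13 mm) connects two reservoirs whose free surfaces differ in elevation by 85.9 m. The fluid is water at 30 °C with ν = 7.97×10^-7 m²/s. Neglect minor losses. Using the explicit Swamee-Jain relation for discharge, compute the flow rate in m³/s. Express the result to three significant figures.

Swamee-Jain (Type II): Q = -0.965·√(gD⁵h_f/L)·ln[ε/(3.7D) + √(3.17ν²L/(gD³h_f))]
√(gD⁵h_f/L) = √(9.81·0.108⁵·85.9/1900) = 0.002553
ε/(3.7D) = 3.25×10^-4; √(3.17ν²L/(gD³h_f)) = 6.00×10^-5
Q = -0.965·0.002553·ln(3.854×10^-4) = 0.01937 m³/s
Check: V = 2.11 m/s, Re = 2.86×10^5, f = 0.02159, h_f = 86.5 m ≈ 85.9 m ✓

Q ≈ 0.0194 m³/s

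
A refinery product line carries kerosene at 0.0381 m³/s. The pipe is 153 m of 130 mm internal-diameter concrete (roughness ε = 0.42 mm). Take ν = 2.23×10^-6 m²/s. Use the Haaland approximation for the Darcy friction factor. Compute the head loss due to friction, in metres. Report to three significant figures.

h_f ≈ 13.6 m

V = 4Q/(πD²) = 4·0.0381/(π·0.130²) = 2.870 m/s
Re = VD/ν = 2.870·0.130/2.23×10^-6 = 1.67×10^5 → turbulent
ε/D = 0.42/130 = 0.00323
Haaland: f = 0.02745
h_f = f(L/D)V²/(2g) = 0.02745·(153/0.130)·2.870²/(2·9.81) = 13.57 m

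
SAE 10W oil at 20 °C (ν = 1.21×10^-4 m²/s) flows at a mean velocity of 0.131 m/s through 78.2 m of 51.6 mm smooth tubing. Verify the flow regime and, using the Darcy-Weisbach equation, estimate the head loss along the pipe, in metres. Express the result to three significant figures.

Re = VD/ν = 0.131·0.05160/1.21×10^-4 = 55.9 → laminar (Re < 2300)
f = 64/Re = 1.146
h_f = f(L/D)V²/(2g) = 1.146·(78.2/0.05160)·0.131²/(2·9.81) = 1.519 m

h_f ≈ 1.52 m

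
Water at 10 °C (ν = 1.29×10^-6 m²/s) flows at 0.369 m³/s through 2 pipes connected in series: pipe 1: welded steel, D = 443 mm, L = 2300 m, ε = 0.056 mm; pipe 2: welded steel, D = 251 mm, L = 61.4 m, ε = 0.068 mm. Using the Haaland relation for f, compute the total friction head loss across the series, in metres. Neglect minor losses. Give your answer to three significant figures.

H ≈ 31.6 m

Pipe 1: V = 2.394 m/s, Re = 8.22×10^5, ε/D = 1.26×10^-4, f = 0.01390, h_1 = f(L/D)V²/2g = 21.08 m
Pipe 2: V = 7.457 m/s, Re = 1.45×10^6, ε/D = 2.71×10^-4, f = 0.01513, h_2 = f(L/D)V²/2g = 10.49 m
Series → Q common, losses add: H = Σh = 31.58 m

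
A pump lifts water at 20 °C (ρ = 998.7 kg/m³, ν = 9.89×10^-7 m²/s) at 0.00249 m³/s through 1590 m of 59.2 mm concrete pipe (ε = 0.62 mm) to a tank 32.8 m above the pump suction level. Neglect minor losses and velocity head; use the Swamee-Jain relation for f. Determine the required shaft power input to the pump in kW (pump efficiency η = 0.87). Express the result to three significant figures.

V = 4Q/(πD²) = 0.9046 m/s; Re = 5.41×10^4; ε/D = 0.0105; f = 0.03993
h_f = f(L/D)V²/2g = 44.73 m
Total head H = z + h_f = 32.8 + 44.73 = 77.53 m
P_hyd = ρgQH = 998.7·9.81·0.00249·77.53 = 1.891 kW
P_shaft = P_hyd/η = 1.891/0.87 = 2.174 kW

P_shaft ≈ 2.17 kW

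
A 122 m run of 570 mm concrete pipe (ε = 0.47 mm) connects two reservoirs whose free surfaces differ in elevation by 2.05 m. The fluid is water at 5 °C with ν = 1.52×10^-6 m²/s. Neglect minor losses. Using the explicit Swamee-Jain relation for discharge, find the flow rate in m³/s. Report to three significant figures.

Q ≈ 0.802 m³/s

Swamee-Jain (Type II): Q = -0.965·√(gD⁵h_f/L)·ln[ε/(3.7D) + √(3.17ν²L/(gD³h_f))]
√(gD⁵h_f/L) = √(9.81·0.570⁵·2.05/122) = 0.09959
ε/(3.7D) = 2.23×10^-4; √(3.17ν²L/(gD³h_f)) = 1.55×10^-5
Q = -0.965·0.09959·ln(2.383×10^-4) = 0.8017 m³/s
Check: V = 3.14 m/s, Re = 1.18×10^6, f = 0.01913, h_f = 2.06 m ≈ 2.05 m ✓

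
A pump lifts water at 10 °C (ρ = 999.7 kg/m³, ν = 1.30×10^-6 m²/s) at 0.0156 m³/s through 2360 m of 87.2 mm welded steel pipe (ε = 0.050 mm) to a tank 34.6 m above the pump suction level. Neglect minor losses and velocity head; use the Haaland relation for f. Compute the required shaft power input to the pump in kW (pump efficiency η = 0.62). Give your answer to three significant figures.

V = 4Q/(πD²) = 2.612 m/s; Re = 1.75×10^5; ε/D = 5.73×10^-4; f = 0.01922
h_f = f(L/D)V²/2g = 180.9 m
Total head H = z + h_f = 34.6 + 180.9 = 215.5 m
P_hyd = ρgQH = 999.7·9.81·0.0156·215.5 = 32.98 kW
P_shaft = P_hyd/η = 32.98/0.62 = 53.19 kW

P_shaft ≈ 53.2 kW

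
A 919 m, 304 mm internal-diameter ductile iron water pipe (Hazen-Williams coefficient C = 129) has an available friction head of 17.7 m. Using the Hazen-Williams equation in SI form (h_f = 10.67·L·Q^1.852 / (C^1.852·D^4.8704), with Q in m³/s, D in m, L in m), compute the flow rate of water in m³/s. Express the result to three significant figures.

Rearranging: Q = [h_f·C^1.852·D^4.8704 / (10.67·L)]^(1/1.852)
Q = [17.7·129^1.852·0.304^4.8704 / (10.67·919)]^0.540 = 0.1859 m³/s

Q ≈ 0.186 m³/s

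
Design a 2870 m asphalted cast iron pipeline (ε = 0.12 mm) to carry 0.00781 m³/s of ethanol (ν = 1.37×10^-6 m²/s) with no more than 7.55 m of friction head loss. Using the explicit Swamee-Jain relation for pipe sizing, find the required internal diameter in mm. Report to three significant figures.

Swamee-Jain (Type III): D = 0.66·[ε^1.25·(LQ²/(gh_f))^4.75 + ν·Q^9.4·(L/(gh_f))^5.2]^0.04
LQ²/(gh_f) = 0.002364; L/(gh_f) = 38.75
Term 1 = ε^1.25·(…)^4.75 = 4.20×10^-18; Term 2 = ν·Q^9.4·(…)^5.2 = 3.86×10^-18
D = 0.66·(4.20×10^-18 + 3.86×10^-18)^0.04 = 0.1367 m = 137 mm
Check: V = 0.532 m/s, Re = 5.31×10^4, f = 0.02362, h_f = 7.15 m ≈ 7.55 m ✓

D ≈ 137 mm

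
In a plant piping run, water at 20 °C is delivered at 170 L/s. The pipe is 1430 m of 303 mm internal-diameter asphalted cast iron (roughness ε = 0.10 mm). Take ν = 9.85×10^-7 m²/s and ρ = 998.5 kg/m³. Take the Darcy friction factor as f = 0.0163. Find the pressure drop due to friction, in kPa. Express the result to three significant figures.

Δp ≈ 213 kPa

V = 4Q/(πD²) = 4·0.170/(π·0.303²) = 2.358 m/s
h_f = f(L/D)V²/(2g) = 0.01630·(1430/0.303)·2.358²/(2·9.81) = 21.79 m
Δp = ρg·h_f = 998.5·9.81·21.79 = 213.5 kPa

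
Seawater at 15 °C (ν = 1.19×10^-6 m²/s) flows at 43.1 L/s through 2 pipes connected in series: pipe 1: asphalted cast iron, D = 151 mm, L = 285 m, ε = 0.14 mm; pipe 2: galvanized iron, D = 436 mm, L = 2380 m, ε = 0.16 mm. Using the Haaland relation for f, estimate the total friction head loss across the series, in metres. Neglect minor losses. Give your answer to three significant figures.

Pipe 1: V = 2.407 m/s, Re = 3.05×10^5, ε/D = 9.27×10^-4, f = 0.02020, h_1 = f(L/D)V²/2g = 11.25 m
Pipe 2: V = 0.2887 m/s, Re = 1.06×10^5, ε/D = 3.67×10^-4, f = 0.01934, h_2 = f(L/D)V²/2g = 0.4484 m
Series → Q common, losses add: H = Σh = 11.70 m

H ≈ 11.7 m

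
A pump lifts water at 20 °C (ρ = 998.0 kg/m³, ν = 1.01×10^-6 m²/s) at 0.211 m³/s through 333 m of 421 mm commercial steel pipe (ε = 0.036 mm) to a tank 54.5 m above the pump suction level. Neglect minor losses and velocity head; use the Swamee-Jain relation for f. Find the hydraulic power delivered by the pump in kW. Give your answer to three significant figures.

P_hyd ≈ 115 kW

V = 4Q/(πD²) = 1.516 m/s; Re = 6.32×10^5; ε/D = 8.55×10^-5; f = 0.01391
h_f = f(L/D)V²/2g = 1.289 m
Total head H = z + h_f = 54.5 + 1.289 = 55.79 m
P_hyd = ρgQH = 998.0·9.81·0.211·55.79 = 115.2 kW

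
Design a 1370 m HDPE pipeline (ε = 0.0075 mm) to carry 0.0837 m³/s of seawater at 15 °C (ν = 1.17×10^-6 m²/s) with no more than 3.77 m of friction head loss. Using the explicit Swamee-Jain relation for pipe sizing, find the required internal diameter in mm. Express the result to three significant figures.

D ≈ 319 mm

Swamee-Jain (Type III): D = 0.66·[ε^1.25·(LQ²/(gh_f))^4.75 + ν·Q^9.4·(L/(gh_f))^5.2]^0.04
LQ²/(gh_f) = 0.2595; L/(gh_f) = 37.04
Term 1 = ε^1.25·(…)^4.75 = 6.47×10^-10; Term 2 = ν·Q^9.4·(…)^5.2 = 1.26×10^-8
D = 0.66·(6.47×10^-10 + 1.26×10^-8)^0.04 = 0.3194 m = 319 mm
Check: V = 1.04 m/s, Re = 2.85×10^5, f = 0.01478, h_f = 3.52 m ≈ 3.77 m ✓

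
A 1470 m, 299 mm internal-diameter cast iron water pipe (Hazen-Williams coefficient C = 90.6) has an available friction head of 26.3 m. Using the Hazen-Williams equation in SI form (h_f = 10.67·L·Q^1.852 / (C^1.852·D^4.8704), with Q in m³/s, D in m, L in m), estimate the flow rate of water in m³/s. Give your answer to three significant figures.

Q ≈ 0.120 m³/s

Rearranging: Q = [h_f·C^1.852·D^4.8704 / (10.67·L)]^(1/1.852)
Q = [26.3·90.6^1.852·0.299^4.8704 / (10.67·1470)]^0.540 = 0.1201 m³/s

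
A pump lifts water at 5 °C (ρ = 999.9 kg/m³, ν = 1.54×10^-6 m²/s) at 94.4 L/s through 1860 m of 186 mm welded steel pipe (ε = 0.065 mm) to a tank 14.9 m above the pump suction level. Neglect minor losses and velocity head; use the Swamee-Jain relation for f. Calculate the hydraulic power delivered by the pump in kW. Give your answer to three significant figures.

P_hyd ≈ 110 kW

V = 4Q/(πD²) = 3.474 m/s; Re = 4.20×10^5; ε/D = 3.49×10^-4; f = 0.01695
h_f = f(L/D)V²/2g = 104.3 m
Total head H = z + h_f = 14.9 + 104.3 = 119.2 m
P_hyd = ρgQH = 999.9·9.81·0.0944·119.2 = 110.4 kW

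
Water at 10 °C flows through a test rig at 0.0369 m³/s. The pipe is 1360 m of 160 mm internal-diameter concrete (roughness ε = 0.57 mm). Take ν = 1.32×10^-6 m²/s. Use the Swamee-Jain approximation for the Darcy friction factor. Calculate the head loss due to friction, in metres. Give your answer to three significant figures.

V = 4Q/(πD²) = 4·0.0369/(π·0.160²) = 1.835 m/s
Re = VD/ν = 1.835·0.160/1.32×10^-6 = 2.22×10^5 → turbulent
ε/D = 0.57/160 = 0.00356
Swamee-Jain: f = 0.02818
h_f = f(L/D)V²/(2g) = 0.02818·(1360/0.160)·1.835²/(2·9.81) = 41.13 m

h_f ≈ 41.1 m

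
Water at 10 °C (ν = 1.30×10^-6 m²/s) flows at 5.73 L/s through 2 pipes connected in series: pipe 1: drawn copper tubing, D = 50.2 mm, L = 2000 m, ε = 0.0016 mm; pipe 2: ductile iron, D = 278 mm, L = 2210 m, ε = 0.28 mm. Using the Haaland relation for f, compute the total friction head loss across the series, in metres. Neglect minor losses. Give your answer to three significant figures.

H ≈ 299 m

Pipe 1: V = 2.895 m/s, Re = 1.12×10^5, ε/D = 3.19×10^-5, f = 0.01755, h_1 = f(L/D)V²/2g = 298.8 m
Pipe 2: V = 0.09440 m/s, Re = 2.02×10^4, ε/D = 0.00101, f = 0.02759, h_2 = f(L/D)V²/2g = 0.09962 m
Series → Q common, losses add: H = Σh = 298.9 m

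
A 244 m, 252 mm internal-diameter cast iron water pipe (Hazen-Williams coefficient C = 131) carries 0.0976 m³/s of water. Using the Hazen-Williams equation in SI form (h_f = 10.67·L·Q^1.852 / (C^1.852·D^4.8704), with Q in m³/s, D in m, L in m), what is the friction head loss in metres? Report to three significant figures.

h_f ≈ 3.45 m

h_f = 10.67·244·0.0976^1.852 / (131^1.852·0.252^4.8704) = 3.453 m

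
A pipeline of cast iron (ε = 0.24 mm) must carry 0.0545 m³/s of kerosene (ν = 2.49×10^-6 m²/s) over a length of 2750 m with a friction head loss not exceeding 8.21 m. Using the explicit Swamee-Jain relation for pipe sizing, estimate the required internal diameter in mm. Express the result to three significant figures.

Swamee-Jain (Type III): D = 0.66·[ε^1.25·(LQ²/(gh_f))^4.75 + ν·Q^9.4·(L/(gh_f))^5.2]^0.04
LQ²/(gh_f) = 0.1014; L/(gh_f) = 34.14
Term 1 = ε^1.25·(…)^4.75 = 5.68×10^-10; Term 2 = ν·Q^9.4·(…)^5.2 = 3.10×10^-10
D = 0.66·(5.68×10^-10 + 3.10×10^-10)^0.04 = 0.2866 m = 287 mm
Check: V = 0.845 m/s, Re = 9.72×10^4, f = 0.02182, h_f = 7.62 m ≈ 8.21 m ✓

D ≈ 287 mm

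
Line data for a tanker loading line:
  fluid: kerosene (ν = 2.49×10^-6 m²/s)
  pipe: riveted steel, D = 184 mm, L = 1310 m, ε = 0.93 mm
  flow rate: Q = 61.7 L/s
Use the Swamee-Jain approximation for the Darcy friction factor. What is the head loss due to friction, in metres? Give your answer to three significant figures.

h_f ≈ 61.0 m

V = 4Q/(πD²) = 4·0.0617/(π·0.184²) = 2.320 m/s
Re = VD/ν = 2.320·0.184/2.49×10^-6 = 1.71×10^5 → turbulent
ε/D = 0.93/184 = 0.00505
Swamee-Jain: f = 0.03121
h_f = f(L/D)V²/(2g) = 0.03121·(1310/0.184)·2.320²/(2·9.81) = 60.97 m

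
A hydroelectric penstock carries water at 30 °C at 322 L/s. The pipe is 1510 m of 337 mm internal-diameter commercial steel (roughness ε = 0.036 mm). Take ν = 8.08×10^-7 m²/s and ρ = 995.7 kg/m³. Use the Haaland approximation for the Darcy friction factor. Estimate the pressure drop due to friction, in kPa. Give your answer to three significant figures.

Δp ≈ 379 kPa

V = 4Q/(πD²) = 4·0.322/(π·0.337²) = 3.610 m/s
Re = VD/ν = 3.610·0.337/8.08×10^-7 = 1.51×10^6 → turbulent
ε/D = 0.036/337 = 1.07×10^-4
Haaland: f = 0.01305
h_f = f(L/D)V²/(2g) = 0.01305·(1510/0.337)·3.610²/(2·9.81) = 38.85 m
Δp = ρg·h_f = 995.7·9.81·38.85 = 379.5 kPa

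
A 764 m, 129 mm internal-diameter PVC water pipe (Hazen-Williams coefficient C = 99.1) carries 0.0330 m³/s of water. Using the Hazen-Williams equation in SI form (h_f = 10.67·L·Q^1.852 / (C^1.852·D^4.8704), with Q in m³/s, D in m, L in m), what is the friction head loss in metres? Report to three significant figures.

h_f = 10.67·764·0.0330^1.852 / (99.1^1.852·0.129^4.8704) = 63.47 m

h_f ≈ 63.5 m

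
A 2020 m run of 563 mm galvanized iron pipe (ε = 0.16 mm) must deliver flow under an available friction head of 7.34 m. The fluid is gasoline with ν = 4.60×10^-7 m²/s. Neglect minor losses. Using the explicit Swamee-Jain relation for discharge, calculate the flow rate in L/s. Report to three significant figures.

Swamee-Jain (Type II): Q = -0.965·√(gD⁵h_f/L)·ln[ε/(3.7D) + √(3.17ν²L/(gD³h_f))]
√(gD⁵h_f/L) = √(9.81·0.563⁵·7.34/2020) = 0.04490
ε/(3.7D) = 7.68×10^-5; √(3.17ν²L/(gD³h_f)) = 1.03×10^-5
Q = -0.965·0.04490·ln(8.708×10^-5) = 0.4051 m³/s
Check: V = 1.63 m/s, Re = 1.99×10^6, f = 0.01524, h_f = 7.38 m ≈ 7.34 m ✓

Q ≈ 405 L/s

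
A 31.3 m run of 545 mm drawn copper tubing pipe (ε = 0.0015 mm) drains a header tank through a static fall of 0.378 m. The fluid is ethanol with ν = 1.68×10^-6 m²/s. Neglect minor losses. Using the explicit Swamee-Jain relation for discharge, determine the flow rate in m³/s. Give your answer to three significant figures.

Swamee-Jain (Type II): Q = -0.965·√(gD⁵h_f/L)·ln[ε/(3.7D) + √(3.17ν²L/(gD³h_f))]
√(gD⁵h_f/L) = √(9.81·0.545⁵·0.378/31.3) = 0.07547
ε/(3.7D) = 7.44×10^-7; √(3.17ν²L/(gD³h_f)) = 2.16×10^-5
Q = -0.965·0.07547·ln(2.234×10^-5) = 0.7800 m³/s
Check: V = 3.34 m/s, Re = 1.08×10^6, f = 0.01152, h_f = 0.377 m ≈ 0.378 m ✓

Q ≈ 0.780 m³/s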